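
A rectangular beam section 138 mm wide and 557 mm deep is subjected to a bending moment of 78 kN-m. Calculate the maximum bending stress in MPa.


I = b * h^3 / 12 = 138 * 557^3 / 12 = 1987299969.5 mm^4
y = h / 2 = 557 / 2 = 278.5 mm
M = 78 kN-m = 78000000.0 N-mm
sigma = M * y / I = 78000000.0 * 278.5 / 1987299969.5
= 10.93 MPa

10.93 MPa


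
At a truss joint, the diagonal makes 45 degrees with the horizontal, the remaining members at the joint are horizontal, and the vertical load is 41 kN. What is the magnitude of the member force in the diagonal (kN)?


At the joint, only the diagonal has a vertical component, so vertical equilibrium gives:
F * sin(45) = 41
F = 41 / sin(45)
= 41 / 0.707107
= 57.98 kN

57.98 kN


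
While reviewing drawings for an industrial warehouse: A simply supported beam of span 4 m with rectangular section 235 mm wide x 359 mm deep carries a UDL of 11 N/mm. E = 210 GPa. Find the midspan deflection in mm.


I = 235 * 359^3 / 12 = 906087130.42 mm^4
L = 4000.0 mm, w = 11 N/mm, E = 210000.0 MPa
delta = 5 * w * L^4 / (384 * E * I)
= 5 * 11 * 4000.0^4 / (384 * 210000.0 * 906087130.42)
= 0.1927 mm

0.1927 mm


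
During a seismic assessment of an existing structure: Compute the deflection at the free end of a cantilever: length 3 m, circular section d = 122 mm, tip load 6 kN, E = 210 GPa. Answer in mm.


I = pi * d^4 / 64 = pi * 122^4 / 64 = 10874498.09 mm^4
L = 3000.0 mm, P = 6000.0 N, E = 210000.0 MPa
delta = P * L^3 / (3 * E * I)
= 6000.0 * 3000.0^3 / (3 * 210000.0 * 10874498.09)
= 23.6464 mm

23.6464 mm


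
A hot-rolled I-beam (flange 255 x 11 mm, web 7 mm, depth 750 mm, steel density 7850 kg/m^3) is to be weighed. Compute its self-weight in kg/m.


A_flanges = 2 * 255 * 11 = 5610 mm^2
A_web = (750 - 2 * 11) * 7 = 5096 mm^2
A_total = 5610 + 5096 = 10706 mm^2 = 0.010706 m^2
Weight = rho * A = 7850 * 0.010706 = 84.0421 kg/m

84.0421 kg/m


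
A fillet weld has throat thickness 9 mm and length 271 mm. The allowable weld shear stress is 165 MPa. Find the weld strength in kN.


Strength = throat * length * allowable stress
= 9 * 271 * 165 N
= 402435 N
= 402.44 kN

402.44 kN


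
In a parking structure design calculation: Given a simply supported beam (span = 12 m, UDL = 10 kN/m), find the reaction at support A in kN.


Total load = w * L = 10 * 12 = 120 kN
By symmetry, each reaction R = total / 2 = 120 / 2 = 60.0 kN

60.0 kN


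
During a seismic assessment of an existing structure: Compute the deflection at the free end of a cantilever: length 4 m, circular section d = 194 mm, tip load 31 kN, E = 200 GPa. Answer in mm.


I = pi * d^4 / 64 = pi * 194^4 / 64 = 69530734.7 mm^4
L = 4000.0 mm, P = 31000.0 N, E = 200000.0 MPa
delta = P * L^3 / (3 * E * I)
= 31000.0 * 4000.0^3 / (3 * 200000.0 * 69530734.7)
= 47.5569 mm

47.5569 mm


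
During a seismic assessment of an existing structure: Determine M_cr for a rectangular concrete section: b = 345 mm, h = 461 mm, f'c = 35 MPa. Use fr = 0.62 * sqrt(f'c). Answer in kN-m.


fr = 0.62 * sqrt(35) = 0.62 * 5.9161 = 3.668 MPa
I = 345 * 461^3 / 12 = 2816700203.75 mm^4
y_t = 230.5 mm
M_cr = fr * I / y_t = 3.668 * 2816700203.75 / 230.5 N-mm
= 44.8224 kN-m

44.8224 kN-m


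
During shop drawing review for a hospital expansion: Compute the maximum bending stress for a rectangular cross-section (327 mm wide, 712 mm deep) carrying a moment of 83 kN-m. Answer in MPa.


I = b * h^3 / 12 = 327 * 712^3 / 12 = 9835727488.0 mm^4
y = h / 2 = 712 / 2 = 356.0 mm
M = 83 kN-m = 83000000.0 N-mm
sigma = M * y / I = 83000000.0 * 356.0 / 9835727488.0
= 3.0 MPa

3.0 MPa


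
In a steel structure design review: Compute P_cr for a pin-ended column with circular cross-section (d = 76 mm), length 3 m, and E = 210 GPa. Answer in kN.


I = pi * d^4 / 64 = 1637661.98 mm^4
L = 3000.0 mm
P_cr = pi^2 * E * I / L^2
= 9.8696 * 210000.0 * 1637661.98 / 3000.0^2
= 377138.44 N = 377.1384 kN

377.1384 kN


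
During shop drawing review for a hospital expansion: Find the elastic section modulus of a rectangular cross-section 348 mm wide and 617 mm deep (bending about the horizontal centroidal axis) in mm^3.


S = b * h^2 / 6
= 348 * 617^2 / 6
= 348 * 380689 / 6
= 22079962.0 mm^3

22079962.0 mm^3


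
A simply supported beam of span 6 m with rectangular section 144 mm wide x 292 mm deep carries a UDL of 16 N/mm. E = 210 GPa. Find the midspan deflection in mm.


I = 144 * 292^3 / 12 = 298765056.0 mm^4
L = 6000.0 mm, w = 16 N/mm, E = 210000.0 MPa
delta = 5 * w * L^4 / (384 * E * I)
= 5 * 16 * 6000.0^4 / (384 * 210000.0 * 298765056.0)
= 4.3034 mm

4.3034 mm


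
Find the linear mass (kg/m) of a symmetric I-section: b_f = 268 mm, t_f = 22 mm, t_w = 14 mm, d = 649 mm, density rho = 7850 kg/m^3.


A_flanges = 2 * 268 * 22 = 11792 mm^2
A_web = (649 - 2 * 22) * 14 = 8470 mm^2
A_total = 11792 + 8470 = 20262 mm^2 = 0.020262 m^2
Weight = rho * A = 7850 * 0.020262 = 159.0567 kg/m

159.0567 kg/m


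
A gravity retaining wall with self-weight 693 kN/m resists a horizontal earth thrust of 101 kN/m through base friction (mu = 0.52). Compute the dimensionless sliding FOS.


Resisting force = mu * W = 0.52 * 693 = 360.36 kN/m
FOS = Resisting / Driving = 360.36 / 101
= 3.5679 (dimensionless)

3.5679 (dimensionless)


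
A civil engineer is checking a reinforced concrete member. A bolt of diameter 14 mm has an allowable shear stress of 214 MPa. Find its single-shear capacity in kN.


A = pi * d^2 / 4 = pi * 14^2 / 4 = 153.938 mm^2
V = f_v * A / 1000 = 214 * 153.938 / 1000
= 32.9427 kN

32.9427 kN


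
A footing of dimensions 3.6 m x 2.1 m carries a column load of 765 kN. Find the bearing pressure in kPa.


A = 3.6 * 2.1 = 7.56 m^2
q = P / A = 765 / 7.56
= 101.1905 kPa

101.1905 kPa


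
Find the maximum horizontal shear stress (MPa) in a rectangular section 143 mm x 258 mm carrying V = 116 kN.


A = b * h = 143 * 258 = 36894 mm^2
V = 116 kN = 116000.0 N
tau_max = 1.5 * V / A = 1.5 * 116000.0 / 36894
= 4.7162 MPa

4.7162 MPa


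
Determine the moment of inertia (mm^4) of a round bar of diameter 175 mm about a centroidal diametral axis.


r = d / 2 = 175 / 2 = 87.5 mm
I = pi * r^4 / 4 = pi * 87.5^4 / 4
= 46038598.4 mm^4

46038598.4 mm^4


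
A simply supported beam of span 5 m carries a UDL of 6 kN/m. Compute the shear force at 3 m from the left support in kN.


R_A = w * L / 2 = 6 * 5 / 2 = 15.0 kN
V(x) = R_A - w * x = 15.0 - 6 * 3
= -3.0 kN

-3.0 kN


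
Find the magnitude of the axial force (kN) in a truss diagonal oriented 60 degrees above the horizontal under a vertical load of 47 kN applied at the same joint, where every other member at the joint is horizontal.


At the joint, only the diagonal has a vertical component, so vertical equilibrium gives:
F * sin(60) = 47
F = 47 / sin(60)
= 47 / 0.866025
= 54.27 kN

54.27 kN


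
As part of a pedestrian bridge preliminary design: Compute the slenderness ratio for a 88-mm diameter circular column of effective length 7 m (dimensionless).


Radius of gyration r = d / 4 = 88 / 4 = 22.0 mm
L_eff = 7000.0 mm
Slenderness ratio = L / r = 7000.0 / 22.0 = 318.18 (dimensionless)

318.18 (dimensionless)


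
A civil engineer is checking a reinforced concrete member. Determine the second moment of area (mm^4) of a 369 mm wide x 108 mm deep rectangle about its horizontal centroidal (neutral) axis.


I = b * h^3 / 12
= 369 * 108^3 / 12
= 369 * 1259712 / 12
= 38736144.0 mm^4

38736144.0 mm^4


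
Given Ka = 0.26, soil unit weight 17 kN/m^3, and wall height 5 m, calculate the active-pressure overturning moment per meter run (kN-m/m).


Pa = 0.5 * Ka * gamma * H^2
= 0.5 * 0.26 * 17 * 5^2
= 55.25 kN/m
Arm = H / 3 = 5 / 3 = 1.6667 m
Mo = Pa * arm = Pa * H / 3 = 55.25 * 5 / 3 = 92.0833 kN-m/m

92.0833 kN-m/m


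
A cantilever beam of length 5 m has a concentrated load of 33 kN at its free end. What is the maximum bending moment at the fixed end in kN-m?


For a cantilever with a point load at the free end:
M_max = P * L = 33 * 5 = 165 kN-m

165 kN-m


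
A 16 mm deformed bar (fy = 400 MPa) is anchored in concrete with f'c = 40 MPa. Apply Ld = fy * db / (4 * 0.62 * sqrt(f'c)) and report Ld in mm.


Ld = (fy * db) / (4 * 0.62 * sqrt(f'c))
= (400 * 16) / (4 * 0.62 * sqrt(40))
= 6400 / 15.6849
= 408.04 mm

408.04 mm


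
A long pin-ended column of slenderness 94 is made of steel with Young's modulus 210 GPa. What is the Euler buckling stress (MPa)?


sigma_cr = pi^2 * E / lambda^2
= 9.8696 * 210000.0 / 94^2
= 9.8696 * 210000.0 / 8836
= 234.5651 MPa

234.5651 MPa


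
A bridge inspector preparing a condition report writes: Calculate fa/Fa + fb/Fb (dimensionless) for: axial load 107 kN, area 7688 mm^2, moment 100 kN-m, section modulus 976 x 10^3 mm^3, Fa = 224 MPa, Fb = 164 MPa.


f_a = P / A = 107000.0 / 7688 = 13.9178 MPa
f_b = M / S = 100000000.0 / 976000.0 = 102.459 MPa
Ratio = f_a / Fa + f_b / Fb
= 13.9178 / 224 + 102.459 / 164
= 0.6869 (dimensionless)

0.6869 (dimensionless)


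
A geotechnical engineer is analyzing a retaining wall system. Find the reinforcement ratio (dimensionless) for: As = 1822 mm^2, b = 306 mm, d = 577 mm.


rho = As / (b * d)
= 1822 / (306 * 577)
= 1822 / 176562
= 0.010319 (dimensionless)

0.010319 (dimensionless)


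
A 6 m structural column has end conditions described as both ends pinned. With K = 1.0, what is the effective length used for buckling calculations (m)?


L_eff = K * L
= 1.0 * 6
= 6.0 m

6.0 m


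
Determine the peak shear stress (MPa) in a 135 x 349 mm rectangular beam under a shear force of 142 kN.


A = b * h = 135 * 349 = 47115 mm^2
V = 142 kN = 142000.0 N
tau_max = 1.5 * V / A = 1.5 * 142000.0 / 47115
= 4.5209 MPa

4.5209 MPa


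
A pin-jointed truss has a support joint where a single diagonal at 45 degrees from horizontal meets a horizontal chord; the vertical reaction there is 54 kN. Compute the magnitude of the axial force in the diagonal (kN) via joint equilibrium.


At the joint, only the diagonal has a vertical component, so vertical equilibrium gives:
F * sin(45) = 54
F = 54 / sin(45)
= 54 / 0.707107
= 76.37 kN

76.37 kN


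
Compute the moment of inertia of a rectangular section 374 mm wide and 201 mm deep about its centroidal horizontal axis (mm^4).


I = b * h^3 / 12
= 374 * 201^3 / 12
= 374 * 8120601 / 12
= 253092064.5 mm^4

253092064.5 mm^4


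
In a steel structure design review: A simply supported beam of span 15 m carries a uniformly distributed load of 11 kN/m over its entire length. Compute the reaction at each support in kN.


Total load = w * L = 11 * 15 = 165 kN
By symmetry, each reaction R = total / 2 = 165 / 2 = 82.5 kN

82.5 kN


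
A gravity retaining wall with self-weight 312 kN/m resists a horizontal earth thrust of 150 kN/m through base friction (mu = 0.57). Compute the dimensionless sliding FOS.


Resisting force = mu * W = 0.57 * 312 = 177.84 kN/m
FOS = Resisting / Driving = 177.84 / 150
= 1.1856 (dimensionless)

1.1856 (dimensionless)


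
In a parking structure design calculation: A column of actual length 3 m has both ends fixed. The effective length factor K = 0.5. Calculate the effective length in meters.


L_eff = K * L
= 0.5 * 3
= 1.5 m

1.5 m


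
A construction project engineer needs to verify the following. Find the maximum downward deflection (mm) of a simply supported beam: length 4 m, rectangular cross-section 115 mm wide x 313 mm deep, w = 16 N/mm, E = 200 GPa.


I = 115 * 313^3 / 12 = 293866179.58 mm^4
L = 4000.0 mm, w = 16 N/mm, E = 200000.0 MPa
delta = 5 * w * L^4 / (384 * E * I)
= 5 * 16 * 4000.0^4 / (384 * 200000.0 * 293866179.58)
= 0.9074 mm

0.9074 mm


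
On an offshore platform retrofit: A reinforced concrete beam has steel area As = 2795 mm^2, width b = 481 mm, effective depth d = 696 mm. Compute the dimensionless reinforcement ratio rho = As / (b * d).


rho = As / (b * d)
= 2795 / (481 * 696)
= 2795 / 334776
= 0.008349 (dimensionless)

0.008349 (dimensionless)


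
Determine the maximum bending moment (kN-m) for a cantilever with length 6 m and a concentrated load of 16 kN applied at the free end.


For a cantilever with a point load at the free end:
M_max = P * L = 16 * 6 = 96 kN-m

96 kN-m


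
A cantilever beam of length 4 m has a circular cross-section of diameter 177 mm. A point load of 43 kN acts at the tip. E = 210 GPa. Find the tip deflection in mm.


I = pi * d^4 / 64 = pi * 177^4 / 64 = 48179574.94 mm^4
L = 4000.0 mm, P = 43000.0 N, E = 210000.0 MPa
delta = P * L^3 / (3 * E * I)
= 43000.0 * 4000.0^3 / (3 * 210000.0 * 48179574.94)
= 90.6661 mm

90.6661 mm


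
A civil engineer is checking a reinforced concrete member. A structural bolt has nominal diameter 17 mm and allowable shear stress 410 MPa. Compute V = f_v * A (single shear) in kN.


A = pi * d^2 / 4 = pi * 17^2 / 4 = 226.9801 mm^2
V = f_v * A / 1000 = 410 * 226.9801 / 1000
= 93.0618 kN

93.0618 kN


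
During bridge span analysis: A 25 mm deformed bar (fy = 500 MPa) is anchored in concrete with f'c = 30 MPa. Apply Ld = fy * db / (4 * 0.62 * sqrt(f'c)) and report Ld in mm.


Ld = (fy * db) / (4 * 0.62 * sqrt(f'c))
= (500 * 25) / (4 * 0.62 * sqrt(30))
= 12500 / 13.5835
= 920.23 mm

920.23 mm


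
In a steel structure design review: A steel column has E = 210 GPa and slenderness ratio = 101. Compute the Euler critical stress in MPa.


sigma_cr = pi^2 * E / lambda^2
= 9.8696 * 210000.0 / 101^2
= 9.8696 * 210000.0 / 10201
= 203.1778 MPa

203.1778 MPa


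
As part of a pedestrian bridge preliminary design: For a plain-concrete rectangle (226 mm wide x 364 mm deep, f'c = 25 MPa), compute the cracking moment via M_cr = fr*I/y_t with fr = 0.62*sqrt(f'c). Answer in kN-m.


fr = 0.62 * sqrt(25) = 0.62 * 5.0 = 3.1 MPa
I = 226 * 364^3 / 12 = 908304245.33 mm^4
y_t = 182.0 mm
M_cr = fr * I / y_t = 3.1 * 908304245.33 / 182.0 N-mm
= 15.4711 kN-m

15.4711 kN-m


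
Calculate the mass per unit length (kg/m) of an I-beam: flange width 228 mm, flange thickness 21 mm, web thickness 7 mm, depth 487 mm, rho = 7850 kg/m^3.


A_flanges = 2 * 228 * 21 = 9576 mm^2
A_web = (487 - 2 * 21) * 7 = 3115 mm^2
A_total = 9576 + 3115 = 12691 mm^2 = 0.012691 m^2
Weight = rho * A = 7850 * 0.012691 = 99.6244 kg/m

99.6244 kg/m


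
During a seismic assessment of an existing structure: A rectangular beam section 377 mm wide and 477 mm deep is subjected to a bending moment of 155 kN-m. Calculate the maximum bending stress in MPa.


I = b * h^3 / 12 = 377 * 477^3 / 12 = 3409692711.75 mm^4
y = h / 2 = 477 / 2 = 238.5 mm
M = 155 kN-m = 155000000.0 N-mm
sigma = M * y / I = 155000000.0 * 238.5 / 3409692711.75
= 10.84 MPa

10.84 MPa


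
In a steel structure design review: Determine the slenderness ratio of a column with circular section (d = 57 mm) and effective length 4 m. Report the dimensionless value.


Radius of gyration r = d / 4 = 57 / 4 = 14.25 mm
L_eff = 4000.0 mm
Slenderness ratio = L / r = 4000.0 / 14.25 = 280.7 (dimensionless)

280.7 (dimensionless)


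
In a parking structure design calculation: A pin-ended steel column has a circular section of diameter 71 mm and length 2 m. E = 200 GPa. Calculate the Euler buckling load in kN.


I = pi * d^4 / 64 = 1247392.97 mm^4
L = 2000.0 mm
P_cr = pi^2 * E * I / L^2
= 9.8696 * 200000.0 * 1247392.97 / 2000.0^2
= 615563.76 N = 615.5638 kN

615.5638 kN


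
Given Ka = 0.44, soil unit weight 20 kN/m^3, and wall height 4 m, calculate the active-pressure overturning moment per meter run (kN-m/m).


Pa = 0.5 * Ka * gamma * H^2
= 0.5 * 0.44 * 20 * 4^2
= 70.4 kN/m
Arm = H / 3 = 4 / 3 = 1.3333 m
Mo = Pa * arm = Pa * H / 3 = 70.4 * 4 / 3 = 93.8667 kN-m/m

93.8667 kN-m/m


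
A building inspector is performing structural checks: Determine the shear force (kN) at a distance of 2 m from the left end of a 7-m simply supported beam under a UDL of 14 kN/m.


R_A = w * L / 2 = 14 * 7 / 2 = 49.0 kN
V(x) = R_A - w * x = 49.0 - 14 * 2
= 21.0 kN

21.0 kN


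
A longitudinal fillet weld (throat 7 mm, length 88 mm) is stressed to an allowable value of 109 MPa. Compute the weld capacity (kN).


Strength = throat * length * allowable stress
= 7 * 88 * 109 N
= 67144 N
= 67.14 kN

67.14 kN


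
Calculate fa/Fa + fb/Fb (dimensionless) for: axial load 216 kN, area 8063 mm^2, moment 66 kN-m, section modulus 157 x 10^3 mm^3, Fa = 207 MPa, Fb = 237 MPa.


f_a = P / A = 216000.0 / 8063 = 26.789 MPa
f_b = M / S = 66000000.0 / 157000.0 = 420.3822 MPa
Ratio = f_a / Fa + f_b / Fb
= 26.789 / 207 + 420.3822 / 237
= 1.9032 (dimensionless)

1.9032 (dimensionless)


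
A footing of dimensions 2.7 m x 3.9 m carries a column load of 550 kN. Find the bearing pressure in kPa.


A = 2.7 * 3.9 = 10.53 m^2
q = P / A = 550 / 10.53
= 52.2317 kPa

52.2317 kPa


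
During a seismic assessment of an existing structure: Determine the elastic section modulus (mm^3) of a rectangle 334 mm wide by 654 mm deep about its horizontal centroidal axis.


S = b * h^2 / 6
= 334 * 654^2 / 6
= 334 * 427716 / 6
= 23809524.0 mm^3

23809524.0 mm^3


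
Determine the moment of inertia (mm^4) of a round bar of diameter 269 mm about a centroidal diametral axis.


r = d / 2 = 269 / 2 = 134.5 mm
I = pi * r^4 / 4 = pi * 134.5^4 / 4
= 257027160.69 mm^4

257027160.69 mm^4


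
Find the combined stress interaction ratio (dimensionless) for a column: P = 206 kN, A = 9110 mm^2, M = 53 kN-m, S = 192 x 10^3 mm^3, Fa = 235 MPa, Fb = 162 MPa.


f_a = P / A = 206000.0 / 9110 = 22.6125 MPa
f_b = M / S = 53000000.0 / 192000.0 = 276.0417 MPa
Ratio = f_a / Fa + f_b / Fb
= 22.6125 / 235 + 276.0417 / 162
= 1.8002 (dimensionless)

1.8002 (dimensionless)


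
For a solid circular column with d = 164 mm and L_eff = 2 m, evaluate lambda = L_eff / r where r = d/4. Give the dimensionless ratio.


Radius of gyration r = d / 4 = 164 / 4 = 41.0 mm
L_eff = 2000.0 mm
Slenderness ratio = L / r = 2000.0 / 41.0 = 48.78 (dimensionless)

48.78 (dimensionless)


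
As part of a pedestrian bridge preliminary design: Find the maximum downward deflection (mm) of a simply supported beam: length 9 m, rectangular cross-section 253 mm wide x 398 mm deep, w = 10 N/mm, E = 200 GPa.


I = 253 * 398^3 / 12 = 1329194364.67 mm^4
L = 9000.0 mm, w = 10 N/mm, E = 200000.0 MPa
delta = 5 * w * L^4 / (384 * E * I)
= 5 * 10 * 9000.0^4 / (384 * 200000.0 * 1329194364.67)
= 3.2136 mm

3.2136 mm


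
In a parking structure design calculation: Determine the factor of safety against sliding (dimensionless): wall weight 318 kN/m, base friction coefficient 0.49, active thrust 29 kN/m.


Resisting force = mu * W = 0.49 * 318 = 155.82 kN/m
FOS = Resisting / Driving = 155.82 / 29
= 5.3731 (dimensionless)

5.3731 (dimensionless)


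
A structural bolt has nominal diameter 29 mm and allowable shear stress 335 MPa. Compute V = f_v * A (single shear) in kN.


A = pi * d^2 / 4 = pi * 29^2 / 4 = 660.5199 mm^2
V = f_v * A / 1000 = 335 * 660.5199 / 1000
= 221.2742 kN

221.2742 kN


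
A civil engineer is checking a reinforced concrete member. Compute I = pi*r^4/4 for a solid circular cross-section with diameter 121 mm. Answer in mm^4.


r = d / 2 = 121 / 2 = 60.5 mm
I = pi * r^4 / 4 = pi * 60.5^4 / 4
= 10522316.97 mm^4

10522316.97 mm^4


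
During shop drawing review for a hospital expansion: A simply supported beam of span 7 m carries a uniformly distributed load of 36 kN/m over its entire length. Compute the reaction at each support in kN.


Total load = w * L = 36 * 7 = 252 kN
By symmetry, each reaction R = total / 2 = 252 / 2 = 126.0 kN

126.0 kN


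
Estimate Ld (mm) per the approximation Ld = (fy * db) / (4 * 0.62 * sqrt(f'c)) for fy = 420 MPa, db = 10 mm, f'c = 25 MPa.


Ld = (fy * db) / (4 * 0.62 * sqrt(f'c))
= (420 * 10) / (4 * 0.62 * sqrt(25))
= 4200 / 12.4
= 338.71 mm

338.71 mm


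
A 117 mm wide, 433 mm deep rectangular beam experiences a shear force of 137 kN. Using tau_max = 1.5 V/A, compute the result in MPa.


A = b * h = 117 * 433 = 50661 mm^2
V = 137 kN = 137000.0 N
tau_max = 1.5 * V / A = 1.5 * 137000.0 / 50661
= 4.0564 MPa

4.0564 MPa


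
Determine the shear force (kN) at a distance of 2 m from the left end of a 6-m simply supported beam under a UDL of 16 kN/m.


R_A = w * L / 2 = 16 * 6 / 2 = 48.0 kN
V(x) = R_A - w * x = 48.0 - 16 * 2
= 16.0 kN

16.0 kN


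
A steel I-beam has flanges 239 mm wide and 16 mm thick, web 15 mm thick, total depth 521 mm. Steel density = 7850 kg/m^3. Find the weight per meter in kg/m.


A_flanges = 2 * 239 * 16 = 7648 mm^2
A_web = (521 - 2 * 16) * 15 = 7335 mm^2
A_total = 7648 + 7335 = 14983 mm^2 = 0.014983 m^2
Weight = rho * A = 7850 * 0.014983 = 117.6166 kg/m

117.6166 kg/m


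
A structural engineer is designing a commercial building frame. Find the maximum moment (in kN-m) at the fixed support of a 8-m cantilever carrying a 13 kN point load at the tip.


For a cantilever with a point load at the free end:
M_max = P * L = 13 * 8 = 104 kN-m

104 kN-m


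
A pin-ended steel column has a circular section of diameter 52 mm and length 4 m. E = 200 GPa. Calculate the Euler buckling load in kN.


I = pi * d^4 / 64 = 358908.11 mm^4
L = 4000.0 mm
P_cr = pi^2 * E * I / L^2
= 9.8696 * 200000.0 * 358908.11 / 4000.0^2
= 44278.51 N = 44.2785 kN

44.2785 kN


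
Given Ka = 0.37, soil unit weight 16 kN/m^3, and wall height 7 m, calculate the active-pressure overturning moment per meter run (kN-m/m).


Pa = 0.5 * Ka * gamma * H^2
= 0.5 * 0.37 * 16 * 7^2
= 145.04 kN/m
Arm = H / 3 = 7 / 3 = 2.3333 m
Mo = Pa * arm = Pa * H / 3 = 145.04 * 7 / 3 = 338.4267 kN-m/m

338.4267 kN-m/m


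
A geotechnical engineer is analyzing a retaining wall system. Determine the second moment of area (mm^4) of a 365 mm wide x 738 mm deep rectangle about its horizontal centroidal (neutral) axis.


I = b * h^3 / 12
= 365 * 738^3 / 12
= 365 * 401947272 / 12
= 12225896190.0 mm^4

12225896190.0 mm^4


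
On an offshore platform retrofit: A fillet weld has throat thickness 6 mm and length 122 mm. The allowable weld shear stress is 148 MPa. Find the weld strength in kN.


Strength = throat * length * allowable stress
= 6 * 122 * 148 N
= 108336 N
= 108.34 kN

108.34 kN


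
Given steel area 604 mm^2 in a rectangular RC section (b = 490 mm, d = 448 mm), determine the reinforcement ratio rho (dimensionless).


rho = As / (b * d)
= 604 / (490 * 448)
= 604 / 219520
= 0.002751 (dimensionless)

0.002751 (dimensionless)


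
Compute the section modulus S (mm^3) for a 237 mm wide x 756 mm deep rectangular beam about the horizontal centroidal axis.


S = b * h^2 / 6
= 237 * 756^2 / 6
= 237 * 571536 / 6
= 22575672.0 mm^3

22575672.0 mm^3


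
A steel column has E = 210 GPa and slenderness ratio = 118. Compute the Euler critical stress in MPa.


sigma_cr = pi^2 * E / lambda^2
= 9.8696 * 210000.0 / 118^2
= 9.8696 * 210000.0 / 13924
= 148.8521 MPa

148.8521 MPa


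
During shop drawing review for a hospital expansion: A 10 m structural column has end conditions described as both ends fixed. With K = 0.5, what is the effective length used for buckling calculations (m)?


L_eff = K * L
= 0.5 * 10
= 5.0 m

5.0 m


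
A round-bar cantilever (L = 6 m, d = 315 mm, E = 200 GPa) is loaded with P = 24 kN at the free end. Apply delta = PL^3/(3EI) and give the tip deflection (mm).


I = pi * d^4 / 64 = pi * 315^4 / 64 = 483294790.53 mm^4
L = 6000.0 mm, P = 24000.0 N, E = 200000.0 MPa
delta = P * L^3 / (3 * E * I)
= 24000.0 * 6000.0^3 / (3 * 200000.0 * 483294790.53)
= 17.8773 mm

17.8773 mm


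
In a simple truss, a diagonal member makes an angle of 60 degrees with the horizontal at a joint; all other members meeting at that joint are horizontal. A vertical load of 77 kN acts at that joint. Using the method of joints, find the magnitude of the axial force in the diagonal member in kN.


At the joint, only the diagonal has a vertical component, so vertical equilibrium gives:
F * sin(60) = 77
F = 77 / sin(60)
= 77 / 0.866025
= 88.91 kN

88.91 kN


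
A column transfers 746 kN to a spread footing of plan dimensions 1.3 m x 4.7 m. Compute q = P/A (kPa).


A = 1.3 * 4.7 = 6.11 m^2
q = P / A = 746 / 6.11
= 122.0949 kPa

122.0949 kPa


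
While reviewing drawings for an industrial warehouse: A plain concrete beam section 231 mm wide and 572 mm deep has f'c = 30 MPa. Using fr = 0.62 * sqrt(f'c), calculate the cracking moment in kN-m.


fr = 0.62 * sqrt(30) = 0.62 * 5.4772 = 3.3959 MPa
I = 231 * 572^3 / 12 = 3602623024.0 mm^4
y_t = 286.0 mm
M_cr = fr * I / y_t = 3.3959 * 3602623024.0 / 286.0 N-mm
= 42.7765 kN-m

42.7765 kN-m


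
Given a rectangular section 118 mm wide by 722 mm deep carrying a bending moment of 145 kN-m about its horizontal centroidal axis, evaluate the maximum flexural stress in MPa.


I = b * h^3 / 12 = 118 * 722^3 / 12 = 3700942638.67 mm^4
y = h / 2 = 722 / 2 = 361.0 mm
M = 145 kN-m = 145000000.0 N-mm
sigma = M * y / I = 145000000.0 * 361.0 / 3700942638.67
= 14.14 MPa

14.14 MPa


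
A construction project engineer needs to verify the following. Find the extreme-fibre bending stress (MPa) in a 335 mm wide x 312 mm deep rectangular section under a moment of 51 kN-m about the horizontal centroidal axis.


I = b * h^3 / 12 = 335 * 312^3 / 12 = 847866240.0 mm^4
y = h / 2 = 312 / 2 = 156.0 mm
M = 51 kN-m = 51000000.0 N-mm
sigma = M * y / I = 51000000.0 * 156.0 / 847866240.0
= 9.38 MPa

9.38 MPa


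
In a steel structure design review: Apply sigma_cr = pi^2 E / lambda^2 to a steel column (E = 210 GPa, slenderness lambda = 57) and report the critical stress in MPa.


sigma_cr = pi^2 * E / lambda^2
= 9.8696 * 210000.0 / 57^2
= 9.8696 * 210000.0 / 3249
= 637.9246 MPa

637.9246 MPa


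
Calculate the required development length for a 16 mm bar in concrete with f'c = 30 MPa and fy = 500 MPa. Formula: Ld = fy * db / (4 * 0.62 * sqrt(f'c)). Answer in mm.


Ld = (fy * db) / (4 * 0.62 * sqrt(f'c))
= (500 * 16) / (4 * 0.62 * sqrt(30))
= 8000 / 13.5835
= 588.95 mm

588.95 mm


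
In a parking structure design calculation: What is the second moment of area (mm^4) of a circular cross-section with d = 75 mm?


r = d / 2 = 75 / 2 = 37.5 mm
I = pi * r^4 / 4 = pi * 37.5^4 / 4
= 1553155.55 mm^4

1553155.55 mm^4


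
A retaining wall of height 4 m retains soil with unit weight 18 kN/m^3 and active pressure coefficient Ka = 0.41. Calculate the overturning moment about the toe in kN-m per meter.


Pa = 0.5 * Ka * gamma * H^2
= 0.5 * 0.41 * 18 * 4^2
= 59.04 kN/m
Arm = H / 3 = 4 / 3 = 1.3333 m
Mo = Pa * arm = Pa * H / 3 = 59.04 * 4 / 3 = 78.72 kN-m/m

78.72 kN-m/m


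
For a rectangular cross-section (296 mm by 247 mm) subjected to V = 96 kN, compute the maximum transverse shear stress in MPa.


A = b * h = 296 * 247 = 73112 mm^2
V = 96 kN = 96000.0 N
tau_max = 1.5 * V / A = 1.5 * 96000.0 / 73112
= 1.9696 MPa

1.9696 MPa


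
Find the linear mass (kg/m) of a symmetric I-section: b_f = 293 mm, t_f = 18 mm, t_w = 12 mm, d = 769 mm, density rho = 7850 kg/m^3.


A_flanges = 2 * 293 * 18 = 10548 mm^2
A_web = (769 - 2 * 18) * 12 = 8796 mm^2
A_total = 10548 + 8796 = 19344 mm^2 = 0.019344 m^2
Weight = rho * A = 7850 * 0.019344 = 151.8504 kg/m

151.8504 kg/m


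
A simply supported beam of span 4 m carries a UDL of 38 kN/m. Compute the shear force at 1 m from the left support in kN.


R_A = w * L / 2 = 38 * 4 / 2 = 76.0 kN
V(x) = R_A - w * x = 76.0 - 38 * 1
= 38.0 kN

38.0 kN


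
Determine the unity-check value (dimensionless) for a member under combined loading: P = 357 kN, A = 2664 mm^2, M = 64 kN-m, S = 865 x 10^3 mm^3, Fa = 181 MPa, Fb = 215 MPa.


f_a = P / A = 357000.0 / 2664 = 134.009 MPa
f_b = M / S = 64000000.0 / 865000.0 = 73.9884 MPa
Ratio = f_a / Fa + f_b / Fb
= 134.009 / 181 + 73.9884 / 215
= 1.0845 (dimensionless)

1.0845 (dimensionless)


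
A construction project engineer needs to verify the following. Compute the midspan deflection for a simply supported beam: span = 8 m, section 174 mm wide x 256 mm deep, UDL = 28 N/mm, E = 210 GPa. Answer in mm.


I = 174 * 256^3 / 12 = 243269632.0 mm^4
L = 8000.0 mm, w = 28 N/mm, E = 210000.0 MPa
delta = 5 * w * L^4 / (384 * E * I)
= 5 * 28 * 8000.0^4 / (384 * 210000.0 * 243269632.0)
= 29.2314 mm

29.2314 mm


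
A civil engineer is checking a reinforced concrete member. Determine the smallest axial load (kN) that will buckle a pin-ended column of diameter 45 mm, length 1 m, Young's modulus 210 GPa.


I = pi * d^4 / 64 = 201288.96 mm^4
L = 1000.0 mm
P_cr = pi^2 * E * I / L^2
= 9.8696 * 210000.0 * 201288.96 / 1000.0^2
= 417194.9 N = 417.1949 kN

417.1949 kN


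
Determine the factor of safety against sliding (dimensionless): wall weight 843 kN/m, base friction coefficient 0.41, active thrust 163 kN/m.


Resisting force = mu * W = 0.41 * 843 = 345.63 kN/m
FOS = Resisting / Driving = 345.63 / 163
= 2.1204 (dimensionless)

2.1204 (dimensionless)


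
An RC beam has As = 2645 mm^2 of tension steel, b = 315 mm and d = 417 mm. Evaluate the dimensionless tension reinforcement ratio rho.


rho = As / (b * d)
= 2645 / (315 * 417)
= 2645 / 131355
= 0.020136 (dimensionless)

0.020136 (dimensionless)


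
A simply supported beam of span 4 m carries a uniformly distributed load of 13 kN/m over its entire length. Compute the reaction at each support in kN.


Total load = w * L = 13 * 4 = 52 kN
By symmetry, each reaction R = total / 2 = 52 / 2 = 26.0 kN

26.0 kN


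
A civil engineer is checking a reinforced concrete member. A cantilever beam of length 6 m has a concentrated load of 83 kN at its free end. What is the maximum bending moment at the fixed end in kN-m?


For a cantilever with a point load at the free end:
M_max = P * L = 83 * 6 = 498 kN-m

498 kN-m


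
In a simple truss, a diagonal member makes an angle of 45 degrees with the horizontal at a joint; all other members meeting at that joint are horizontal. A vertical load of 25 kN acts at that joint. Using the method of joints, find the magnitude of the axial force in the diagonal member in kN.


At the joint, only the diagonal has a vertical component, so vertical equilibrium gives:
F * sin(45) = 25
F = 25 / sin(45)
= 25 / 0.707107
= 35.36 kN

35.36 kN


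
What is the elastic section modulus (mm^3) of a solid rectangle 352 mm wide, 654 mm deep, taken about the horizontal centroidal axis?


S = b * h^2 / 6
= 352 * 654^2 / 6
= 352 * 427716 / 6
= 25092672.0 mm^3

25092672.0 mm^3


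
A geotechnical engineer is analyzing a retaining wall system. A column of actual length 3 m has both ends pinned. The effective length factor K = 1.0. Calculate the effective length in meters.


L_eff = K * L
= 1.0 * 3
= 3.0 m

3.0 m


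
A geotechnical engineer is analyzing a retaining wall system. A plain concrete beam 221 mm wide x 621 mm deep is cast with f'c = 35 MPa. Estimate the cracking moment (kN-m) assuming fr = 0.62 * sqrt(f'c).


fr = 0.62 * sqrt(35) = 0.62 * 5.9161 = 3.668 MPa
I = 221 * 621^3 / 12 = 4410479706.75 mm^4
y_t = 310.5 mm
M_cr = fr * I / y_t = 3.668 * 4410479706.75 / 310.5 N-mm
= 52.1015 kN-m

52.1015 kN-m


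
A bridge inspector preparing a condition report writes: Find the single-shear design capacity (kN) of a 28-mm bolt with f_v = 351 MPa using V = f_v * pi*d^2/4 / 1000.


A = pi * d^2 / 4 = pi * 28^2 / 4 = 615.7522 mm^2
V = f_v * A / 1000 = 351 * 615.7522 / 1000
= 216.129 kN

216.129 kN


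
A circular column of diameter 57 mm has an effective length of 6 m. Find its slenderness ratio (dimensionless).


Radius of gyration r = d / 4 = 57 / 4 = 14.25 mm
L_eff = 6000.0 mm
Slenderness ratio = L / r = 6000.0 / 14.25 = 421.05 (dimensionless)

421.05 (dimensionless)


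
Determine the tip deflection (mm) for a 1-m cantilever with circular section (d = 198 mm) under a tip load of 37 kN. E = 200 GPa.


I = pi * d^4 / 64 = pi * 198^4 / 64 = 75445034.2 mm^4
L = 1000.0 mm, P = 37000.0 N, E = 200000.0 MPa
delta = P * L^3 / (3 * E * I)
= 37000.0 * 1000.0^3 / (3 * 200000.0 * 75445034.2)
= 0.8174 mm

0.8174 mm


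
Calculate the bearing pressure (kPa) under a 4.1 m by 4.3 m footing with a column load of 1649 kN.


A = 4.1 * 4.3 = 17.63 m^2
q = P / A = 1649 / 17.63
= 93.5337 kPa

93.5337 kPa


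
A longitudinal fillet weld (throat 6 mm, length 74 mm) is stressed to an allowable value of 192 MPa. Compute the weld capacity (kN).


Strength = throat * length * allowable stress
= 6 * 74 * 192 N
= 85248 N
= 85.25 kN

85.25 kN


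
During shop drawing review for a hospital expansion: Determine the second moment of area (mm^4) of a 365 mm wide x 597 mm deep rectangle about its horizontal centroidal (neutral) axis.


I = b * h^3 / 12
= 365 * 597^3 / 12
= 365 * 212776173 / 12
= 6471941928.75 mm^4

6471941928.75 mm^4


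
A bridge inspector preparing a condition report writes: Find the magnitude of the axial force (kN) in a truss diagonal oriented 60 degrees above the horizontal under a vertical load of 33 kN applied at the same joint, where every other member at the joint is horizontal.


At the joint, only the diagonal has a vertical component, so vertical equilibrium gives:
F * sin(60) = 33
F = 33 / sin(60)
= 33 / 0.866025
= 38.11 kN

38.11 kN


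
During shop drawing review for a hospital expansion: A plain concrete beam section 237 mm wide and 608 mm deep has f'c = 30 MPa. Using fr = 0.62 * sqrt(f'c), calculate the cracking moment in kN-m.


fr = 0.62 * sqrt(30) = 0.62 * 5.4772 = 3.3959 MPa
I = 237 * 608^3 / 12 = 4438925312.0 mm^4
y_t = 304.0 mm
M_cr = fr * I / y_t = 3.3959 * 4438925312.0 / 304.0 N-mm
= 49.5857 kN-m

49.5857 kN-m


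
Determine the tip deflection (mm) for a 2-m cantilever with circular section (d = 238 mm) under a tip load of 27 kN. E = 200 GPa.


I = pi * d^4 / 64 = pi * 238^4 / 64 = 157498973.25 mm^4
L = 2000.0 mm, P = 27000.0 N, E = 200000.0 MPa
delta = P * L^3 / (3 * E * I)
= 27000.0 * 2000.0^3 / (3 * 200000.0 * 157498973.25)
= 2.2857 mm

2.2857 mm


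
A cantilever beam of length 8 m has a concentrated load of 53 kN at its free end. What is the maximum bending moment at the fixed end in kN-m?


For a cantilever with a point load at the free end:
M_max = P * L = 53 * 8 = 424 kN-m

424 kN-m


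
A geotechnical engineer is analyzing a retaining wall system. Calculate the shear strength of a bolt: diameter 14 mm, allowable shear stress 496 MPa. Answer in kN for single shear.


A = pi * d^2 / 4 = pi * 14^2 / 4 = 153.938 mm^2
V = f_v * A / 1000 = 496 * 153.938 / 1000
= 76.3533 kN

76.3533 kN


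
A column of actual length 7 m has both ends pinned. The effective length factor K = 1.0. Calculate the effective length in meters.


L_eff = K * L
= 1.0 * 7
= 7.0 m

7.0 m


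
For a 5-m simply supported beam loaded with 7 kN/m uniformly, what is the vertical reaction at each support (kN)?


Total load = w * L = 7 * 5 = 35 kN
By symmetry, each reaction R = total / 2 = 35 / 2 = 17.5 kN

17.5 kN


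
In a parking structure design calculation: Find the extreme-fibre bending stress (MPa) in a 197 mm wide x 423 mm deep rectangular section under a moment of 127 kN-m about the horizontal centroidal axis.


I = b * h^3 / 12 = 197 * 423^3 / 12 = 1242527708.25 mm^4
y = h / 2 = 423 / 2 = 211.5 mm
M = 127 kN-m = 127000000.0 N-mm
sigma = M * y / I = 127000000.0 * 211.5 / 1242527708.25
= 21.62 MPa

21.62 MPa


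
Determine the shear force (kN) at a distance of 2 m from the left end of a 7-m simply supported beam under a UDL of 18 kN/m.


R_A = w * L / 2 = 18 * 7 / 2 = 63.0 kN
V(x) = R_A - w * x = 63.0 - 18 * 2
= 27.0 kN

27.0 kN


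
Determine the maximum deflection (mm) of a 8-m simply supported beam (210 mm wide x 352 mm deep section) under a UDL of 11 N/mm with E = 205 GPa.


I = 210 * 352^3 / 12 = 763248640.0 mm^4
L = 8000.0 mm, w = 11 N/mm, E = 205000.0 MPa
delta = 5 * w * L^4 / (384 * E * I)
= 5 * 11 * 8000.0^4 / (384 * 205000.0 * 763248640.0)
= 3.7495 mm

3.7495 mm


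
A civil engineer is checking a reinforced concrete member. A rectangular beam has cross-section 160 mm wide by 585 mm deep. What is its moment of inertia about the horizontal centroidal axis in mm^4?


I = b * h^3 / 12
= 160 * 585^3 / 12
= 160 * 200201625 / 12
= 2669355000.0 mm^4

2669355000.0 mm^4


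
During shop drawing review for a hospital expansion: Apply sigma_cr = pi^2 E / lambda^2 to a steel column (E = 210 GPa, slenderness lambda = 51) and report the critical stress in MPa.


sigma_cr = pi^2 * E / lambda^2
= 9.8696 * 210000.0 / 51^2
= 9.8696 * 210000.0 / 2601
= 796.8539 MPa

796.8539 MPa


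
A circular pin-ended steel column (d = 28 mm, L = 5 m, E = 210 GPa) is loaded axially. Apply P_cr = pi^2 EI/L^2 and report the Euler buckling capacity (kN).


I = pi * d^4 / 64 = 30171.86 mm^4
L = 5000.0 mm
P_cr = pi^2 * E * I / L^2
= 9.8696 * 210000.0 * 30171.86 / 5000.0^2
= 2501.39 N = 2.5014 kN

2.5014 kN


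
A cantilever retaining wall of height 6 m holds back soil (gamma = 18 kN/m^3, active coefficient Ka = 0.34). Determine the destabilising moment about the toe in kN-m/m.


Pa = 0.5 * Ka * gamma * H^2
= 0.5 * 0.34 * 18 * 6^2
= 110.16 kN/m
Arm = H / 3 = 6 / 3 = 2.0 m
Mo = Pa * arm = Pa * H / 3 = 110.16 * 6 / 3 = 220.32 kN-m/m

220.32 kN-m/m


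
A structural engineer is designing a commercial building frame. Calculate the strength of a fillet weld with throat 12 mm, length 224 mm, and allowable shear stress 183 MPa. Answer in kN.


Strength = throat * length * allowable stress
= 12 * 224 * 183 N
= 491904 N
= 491.9 kN

491.9 kN


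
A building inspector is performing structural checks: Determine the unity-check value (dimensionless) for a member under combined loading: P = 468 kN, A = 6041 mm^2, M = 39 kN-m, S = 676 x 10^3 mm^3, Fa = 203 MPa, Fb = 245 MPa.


f_a = P / A = 468000.0 / 6041 = 77.4706 MPa
f_b = M / S = 39000000.0 / 676000.0 = 57.6923 MPa
Ratio = f_a / Fa + f_b / Fb
= 77.4706 / 203 + 57.6923 / 245
= 0.6171 (dimensionless)

0.6171 (dimensionless)


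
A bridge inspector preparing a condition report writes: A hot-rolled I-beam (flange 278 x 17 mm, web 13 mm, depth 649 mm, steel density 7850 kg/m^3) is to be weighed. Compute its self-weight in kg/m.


A_flanges = 2 * 278 * 17 = 9452 mm^2
A_web = (649 - 2 * 17) * 13 = 7995 mm^2
A_total = 9452 + 7995 = 17447 mm^2 = 0.017447 m^2
Weight = rho * A = 7850 * 0.017447 = 136.9589 kg/m

136.9589 kg/m


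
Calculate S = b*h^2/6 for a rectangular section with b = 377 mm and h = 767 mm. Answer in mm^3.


S = b * h^2 / 6
= 377 * 767^2 / 6
= 377 * 588289 / 6
= 36964158.83 mm^3

36964158.83 mm^3


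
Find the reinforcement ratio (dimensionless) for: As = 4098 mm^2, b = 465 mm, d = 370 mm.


rho = As / (b * d)
= 4098 / (465 * 370)
= 4098 / 172050
= 0.023819 (dimensionless)

0.023819 (dimensionless)


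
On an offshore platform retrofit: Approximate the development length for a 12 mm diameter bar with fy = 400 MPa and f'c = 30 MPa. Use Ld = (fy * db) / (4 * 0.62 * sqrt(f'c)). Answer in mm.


Ld = (fy * db) / (4 * 0.62 * sqrt(f'c))
= (400 * 12) / (4 * 0.62 * sqrt(30))
= 4800 / 13.5835
= 353.37 mm

353.37 mm


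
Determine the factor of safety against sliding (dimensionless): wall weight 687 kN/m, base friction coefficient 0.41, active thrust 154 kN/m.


Resisting force = mu * W = 0.41 * 687 = 281.67 kN/m
FOS = Resisting / Driving = 281.67 / 154
= 1.829 (dimensionless)

1.829 (dimensionless)


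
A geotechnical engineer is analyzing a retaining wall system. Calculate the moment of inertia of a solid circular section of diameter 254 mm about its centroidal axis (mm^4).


r = d / 2 = 254 / 2 = 127.0 mm
I = pi * r^4 / 4 = pi * 127.0^4 / 4
= 204317123.26 mm^4

204317123.26 mm^4


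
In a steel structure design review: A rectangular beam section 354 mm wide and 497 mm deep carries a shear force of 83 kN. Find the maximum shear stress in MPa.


A = b * h = 354 * 497 = 175938 mm^2
V = 83 kN = 83000.0 N
tau_max = 1.5 * V / A = 1.5 * 83000.0 / 175938
= 0.7076 MPa

0.7076 MPa
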